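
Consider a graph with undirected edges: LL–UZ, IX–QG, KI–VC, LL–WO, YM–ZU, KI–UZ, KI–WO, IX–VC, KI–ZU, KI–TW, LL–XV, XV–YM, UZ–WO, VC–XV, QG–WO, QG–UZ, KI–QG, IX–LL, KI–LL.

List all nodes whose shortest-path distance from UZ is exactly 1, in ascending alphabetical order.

KI, LL, QG, WO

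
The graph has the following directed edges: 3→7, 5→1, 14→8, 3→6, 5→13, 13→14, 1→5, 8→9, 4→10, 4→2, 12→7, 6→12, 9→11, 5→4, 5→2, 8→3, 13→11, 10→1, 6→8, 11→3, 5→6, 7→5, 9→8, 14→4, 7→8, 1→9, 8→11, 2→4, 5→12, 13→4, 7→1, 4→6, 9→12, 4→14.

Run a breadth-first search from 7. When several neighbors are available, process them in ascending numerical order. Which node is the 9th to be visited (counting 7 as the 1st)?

Visit 7; enqueue 1, 5, 8 → queue [1, 5, 8]
Visit 1; enqueue 9 → queue [5, 8, 9]
Visit 5; enqueue 2, 4, 6, 12, 13 → queue [8, 9, 2, 4, 6, 12, 13]
Visit 8; enqueue 3, 11 → queue [9, 2, 4, 6, 12, 13, 3, 11]
Visit 9 → queue [2, 4, 6, 12, 13, 3, 11]
Visit 2 → queue [4, 6, 12, 13, 3, 11]
Visit 4; enqueue 10, 14 → queue [6, 12, 13, 3, 11, 10, 14]
Visit 6 → queue [12, 13, 3, 11, 10, 14]
Visit 12 → queue [13, 3, 11, 10, 14]
Visit 13 → queue [3, 11, 10, 14]
Visit 3 → queue [11, 10, 14]
Visit 11 → queue [10, 14]
Visit 10 → queue [14]
Visit 14 → queue []

Visit order: 7, 1, 5, 8, 9, 2, 4, 6, 12, 13, 3, 11, 10, 14

12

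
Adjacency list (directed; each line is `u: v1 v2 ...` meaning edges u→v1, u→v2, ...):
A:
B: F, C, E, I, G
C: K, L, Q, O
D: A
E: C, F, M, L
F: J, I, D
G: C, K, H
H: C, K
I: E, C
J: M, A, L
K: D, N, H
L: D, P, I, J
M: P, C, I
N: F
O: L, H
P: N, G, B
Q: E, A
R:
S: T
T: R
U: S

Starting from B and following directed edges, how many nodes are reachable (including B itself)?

BFS from B visits: B, I, G, F, E, C, K, H, J, D, M, L, Q, O, N, A, P
Reachable nodes: 17 of 21 total.

17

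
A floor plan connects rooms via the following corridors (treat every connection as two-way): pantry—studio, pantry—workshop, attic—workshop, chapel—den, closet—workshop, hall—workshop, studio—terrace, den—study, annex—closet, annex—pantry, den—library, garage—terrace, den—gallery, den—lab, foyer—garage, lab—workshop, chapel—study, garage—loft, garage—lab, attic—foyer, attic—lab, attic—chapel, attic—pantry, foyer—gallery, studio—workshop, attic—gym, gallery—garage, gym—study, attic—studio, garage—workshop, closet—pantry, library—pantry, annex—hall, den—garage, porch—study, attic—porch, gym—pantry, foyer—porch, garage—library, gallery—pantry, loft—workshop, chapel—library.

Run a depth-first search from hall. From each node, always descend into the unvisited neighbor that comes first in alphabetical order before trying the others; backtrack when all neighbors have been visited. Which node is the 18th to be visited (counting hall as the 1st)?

study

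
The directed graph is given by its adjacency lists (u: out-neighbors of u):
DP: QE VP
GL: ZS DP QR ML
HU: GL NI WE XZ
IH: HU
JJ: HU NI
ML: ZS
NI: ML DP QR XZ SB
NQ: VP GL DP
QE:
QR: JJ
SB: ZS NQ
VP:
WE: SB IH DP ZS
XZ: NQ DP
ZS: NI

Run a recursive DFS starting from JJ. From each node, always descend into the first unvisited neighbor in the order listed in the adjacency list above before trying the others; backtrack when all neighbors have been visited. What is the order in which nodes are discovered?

JJ, HU, GL, ZS, NI, ML, DP, QE, VP, QR, XZ, NQ, SB, WE, IH

Visit JJ
JJ → HU
HU → GL
GL → ZS
ZS → NI
NI → ML
NI → DP
DP → QE
DP → VP
NI → QR
NI → XZ
XZ → NQ
NI → SB
HU → WE
WE → IH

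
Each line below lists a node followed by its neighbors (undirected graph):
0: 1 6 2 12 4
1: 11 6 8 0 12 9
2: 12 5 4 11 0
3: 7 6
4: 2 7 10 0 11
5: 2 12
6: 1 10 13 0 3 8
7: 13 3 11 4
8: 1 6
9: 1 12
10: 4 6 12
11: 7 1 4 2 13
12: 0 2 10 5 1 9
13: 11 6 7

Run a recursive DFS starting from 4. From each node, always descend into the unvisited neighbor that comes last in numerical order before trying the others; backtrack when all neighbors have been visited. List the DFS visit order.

Visit 4
4 → 11
11 → 13
13 → 7
7 → 3
3 → 6
6 → 10
10 → 12
12 → 9
9 → 1
1 → 8
1 → 0
0 → 2
2 → 5

4 11 13 7 3 6 10 12 9 1 8 0 2 5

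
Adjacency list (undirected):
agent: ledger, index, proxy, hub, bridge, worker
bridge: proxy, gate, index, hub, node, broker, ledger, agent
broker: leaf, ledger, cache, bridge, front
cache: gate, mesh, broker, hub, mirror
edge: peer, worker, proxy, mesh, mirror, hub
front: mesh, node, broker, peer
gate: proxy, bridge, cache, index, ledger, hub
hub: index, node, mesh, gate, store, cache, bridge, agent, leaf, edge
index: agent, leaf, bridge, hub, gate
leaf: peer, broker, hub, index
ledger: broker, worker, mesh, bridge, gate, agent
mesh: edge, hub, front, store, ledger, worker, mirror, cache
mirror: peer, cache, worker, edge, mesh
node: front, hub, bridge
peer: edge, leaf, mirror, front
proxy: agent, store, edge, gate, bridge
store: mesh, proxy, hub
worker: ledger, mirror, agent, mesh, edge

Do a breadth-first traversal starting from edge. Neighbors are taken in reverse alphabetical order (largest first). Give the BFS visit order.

edge, worker, proxy, peer, mirror, mesh, hub, ledger, agent, store, gate, bridge, leaf, front, cache, node, index, broker

Visit edge; enqueue worker, proxy, peer, mirror, mesh, hub → queue [worker, proxy, peer, mirror, mesh, hub]
Visit worker; enqueue ledger, agent → queue [proxy, peer, mirror, mesh, hub, ledger, agent]
Visit proxy; enqueue store, gate, bridge → queue [peer, mirror, mesh, hub, ledger, agent, store, gate, bridge]
Visit peer; enqueue leaf, front → queue [mirror, mesh, hub, ledger, agent, store, gate, bridge, leaf, front]
Visit mirror; enqueue cache → queue [mesh, hub, ledger, agent, store, gate, bridge, leaf, front, cache]
Visit mesh → queue [hub, ledger, agent, store, gate, bridge, leaf, front, cache]
Visit hub; enqueue node, index → queue [ledger, agent, store, gate, bridge, leaf, front, cache, node, index]
Visit ledger; enqueue broker → queue [agent, store, gate, bridge, leaf, front, cache, node, index, broker]
Visit agent → queue [store, gate, bridge, leaf, front, cache, node, index, broker]
Visit store → queue [gate, bridge, leaf, front, cache, node, index, broker]
Visit gate → queue [bridge, leaf, front, cache, node, index, broker]
Visit bridge → queue [leaf, front, cache, node, index, broker]
Visit leaf → queue [front, cache, node, index, broker]
Visit front → queue [cache, node, index, broker]
Visit cache → queue [node, index, broker]
Visit node → queue [index, broker]
Visit index → queue [broker]
Visit broker → queue []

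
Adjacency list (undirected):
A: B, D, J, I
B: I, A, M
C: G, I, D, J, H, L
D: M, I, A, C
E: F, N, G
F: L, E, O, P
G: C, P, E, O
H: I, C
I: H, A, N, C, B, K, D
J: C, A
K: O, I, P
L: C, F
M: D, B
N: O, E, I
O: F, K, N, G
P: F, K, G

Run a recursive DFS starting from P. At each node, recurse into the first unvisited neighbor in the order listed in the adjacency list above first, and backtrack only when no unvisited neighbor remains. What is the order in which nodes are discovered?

P, F, L, C, G, E, N, O, K, I, H, A, B, M, D, J

Visit P
P → F
F → L
L → C
C → G
G → E
E → N
N → O
O → K
K → I
I → H
I → A
A → B
B → M
M → D
A → J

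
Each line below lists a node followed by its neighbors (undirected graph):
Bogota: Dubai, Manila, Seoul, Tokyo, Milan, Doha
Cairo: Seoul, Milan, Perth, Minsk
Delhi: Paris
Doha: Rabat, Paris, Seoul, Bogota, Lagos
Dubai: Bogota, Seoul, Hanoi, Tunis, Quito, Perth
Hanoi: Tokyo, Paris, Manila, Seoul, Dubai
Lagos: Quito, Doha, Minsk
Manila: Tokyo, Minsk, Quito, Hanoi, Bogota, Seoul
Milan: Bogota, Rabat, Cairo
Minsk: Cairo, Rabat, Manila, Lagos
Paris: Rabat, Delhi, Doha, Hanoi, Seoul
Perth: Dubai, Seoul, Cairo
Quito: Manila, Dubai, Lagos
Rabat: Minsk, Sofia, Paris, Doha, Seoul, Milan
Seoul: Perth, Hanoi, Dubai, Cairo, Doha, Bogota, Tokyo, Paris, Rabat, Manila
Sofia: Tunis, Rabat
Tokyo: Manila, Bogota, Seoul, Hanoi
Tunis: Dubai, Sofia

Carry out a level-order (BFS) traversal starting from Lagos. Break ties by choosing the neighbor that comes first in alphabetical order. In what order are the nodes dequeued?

Visit Lagos; enqueue Doha, Minsk, Quito → queue [Doha, Minsk, Quito]
Visit Doha; enqueue Bogota, Paris, Rabat, Seoul → queue [Minsk, Quito, Bogota, Paris, Rabat, Seoul]
Visit Minsk; enqueue Cairo, Manila → queue [Quito, Bogota, Paris, Rabat, Seoul, Cairo, Manila]
Visit Quito; enqueue Dubai → queue [Bogota, Paris, Rabat, Seoul, Cairo, Manila, Dubai]
Visit Bogota; enqueue Milan, Tokyo → queue [Paris, Rabat, Seoul, Cairo, Manila, Dubai, Milan, Tokyo]
Visit Paris; enqueue Delhi, Hanoi → queue [Rabat, Seoul, Cairo, Manila, Dubai, Milan, Tokyo, Delhi, Hanoi]
Visit Rabat; enqueue Sofia → queue [Seoul, Cairo, Manila, Dubai, Milan, Tokyo, Delhi, Hanoi, Sofia]
Visit Seoul; enqueue Perth → queue [Cairo, Manila, Dubai, Milan, Tokyo, Delhi, Hanoi, Sofia, Perth]
Visit Cairo → queue [Manila, Dubai, Milan, Tokyo, Delhi, Hanoi, Sofia, Perth]
Visit Manila → queue [Dubai, Milan, Tokyo, Delhi, Hanoi, Sofia, Perth]
Visit Dubai; enqueue Tunis → queue [Milan, Tokyo, Delhi, Hanoi, Sofia, Perth, Tunis]
Visit Milan → queue [Tokyo, Delhi, Hanoi, Sofia, Perth, Tunis]
Visit Tokyo → queue [Delhi, Hanoi, Sofia, Perth, Tunis]
Visit Delhi → queue [Hanoi, Sofia, Perth, Tunis]
Visit Hanoi → queue [Sofia, Perth, Tunis]
Visit Sofia → queue [Perth, Tunis]
Visit Perth → queue [Tunis]
Visit Tunis → queue []

Lagos, Doha, Minsk, Quito, Bogota, Paris, Rabat, Seoul, Cairo, Manila, Dubai, Milan, Tokyo, Delhi, Hanoi, Sofia, Perth, Tunis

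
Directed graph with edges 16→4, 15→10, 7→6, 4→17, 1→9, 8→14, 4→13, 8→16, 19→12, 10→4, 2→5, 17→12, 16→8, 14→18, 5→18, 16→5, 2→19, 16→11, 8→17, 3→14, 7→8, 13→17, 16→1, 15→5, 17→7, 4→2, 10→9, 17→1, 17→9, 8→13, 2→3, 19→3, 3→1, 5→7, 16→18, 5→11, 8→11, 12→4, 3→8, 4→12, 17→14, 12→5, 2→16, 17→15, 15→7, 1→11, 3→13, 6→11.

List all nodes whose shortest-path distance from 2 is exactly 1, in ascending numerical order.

Level 0: 2
Level 1: 3, 5, 16, 19
Level 2: 1, 4, 7, 8, 11, 12, 13, 14, 18
Level 3: 6, 9, 17
Level 4: 15
Level 5: 10

3, 5, 16, 19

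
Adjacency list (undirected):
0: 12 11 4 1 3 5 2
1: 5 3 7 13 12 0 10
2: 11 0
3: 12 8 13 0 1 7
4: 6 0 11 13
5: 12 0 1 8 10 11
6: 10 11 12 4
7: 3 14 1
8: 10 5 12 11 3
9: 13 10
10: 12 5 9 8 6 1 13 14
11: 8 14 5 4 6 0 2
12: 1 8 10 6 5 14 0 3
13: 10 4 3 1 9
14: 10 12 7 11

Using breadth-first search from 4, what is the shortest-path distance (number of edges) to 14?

Level 0: 4
Level 1: 0, 6, 11, 13
Level 2: 1, 2, 3, 5, 8, 9, 10, 12, 14
Level 3: 7
14 first appears at level 2.

2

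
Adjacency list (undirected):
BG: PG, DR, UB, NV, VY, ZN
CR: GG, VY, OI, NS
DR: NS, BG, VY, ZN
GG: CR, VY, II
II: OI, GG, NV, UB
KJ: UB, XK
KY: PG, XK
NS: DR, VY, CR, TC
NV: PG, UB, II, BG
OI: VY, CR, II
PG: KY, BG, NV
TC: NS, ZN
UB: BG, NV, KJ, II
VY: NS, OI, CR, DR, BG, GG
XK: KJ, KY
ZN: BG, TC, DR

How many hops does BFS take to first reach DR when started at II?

3

Level 0: II
Level 1: GG, NV, OI, UB
Level 2: BG, CR, KJ, PG, VY
Level 3: DR, KY, NS, XK, ZN
Level 4: TC
DR first appears at level 3.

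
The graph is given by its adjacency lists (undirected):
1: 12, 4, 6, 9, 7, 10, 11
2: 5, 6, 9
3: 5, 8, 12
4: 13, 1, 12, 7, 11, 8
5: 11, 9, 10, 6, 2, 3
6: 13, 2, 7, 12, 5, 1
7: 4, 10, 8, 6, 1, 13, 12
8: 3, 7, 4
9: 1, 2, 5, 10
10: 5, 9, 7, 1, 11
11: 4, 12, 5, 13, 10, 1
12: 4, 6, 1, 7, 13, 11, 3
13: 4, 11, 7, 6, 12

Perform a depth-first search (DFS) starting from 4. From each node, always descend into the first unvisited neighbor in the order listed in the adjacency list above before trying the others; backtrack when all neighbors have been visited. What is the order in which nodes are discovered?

Visit 4
4 → 13
13 → 11
11 → 12
12 → 6
6 → 2
2 → 5
5 → 9
9 → 1
1 → 7
7 → 10
7 → 8
8 → 3

4 -> 13 -> 11 -> 12 -> 6 -> 2 -> 5 -> 9 -> 1 -> 7 -> 10 -> 8 -> 3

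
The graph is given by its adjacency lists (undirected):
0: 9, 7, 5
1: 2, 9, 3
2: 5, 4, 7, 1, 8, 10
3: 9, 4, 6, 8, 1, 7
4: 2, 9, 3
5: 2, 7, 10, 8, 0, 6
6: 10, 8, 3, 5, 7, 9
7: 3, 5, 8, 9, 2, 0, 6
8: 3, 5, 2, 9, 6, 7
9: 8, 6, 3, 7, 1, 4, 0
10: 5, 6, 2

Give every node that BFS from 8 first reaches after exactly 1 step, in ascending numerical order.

Level 0: 8
Level 1: 2, 3, 5, 6, 7, 9
Level 2: 0, 1, 4, 10

2, 3, 5, 6, 7, 9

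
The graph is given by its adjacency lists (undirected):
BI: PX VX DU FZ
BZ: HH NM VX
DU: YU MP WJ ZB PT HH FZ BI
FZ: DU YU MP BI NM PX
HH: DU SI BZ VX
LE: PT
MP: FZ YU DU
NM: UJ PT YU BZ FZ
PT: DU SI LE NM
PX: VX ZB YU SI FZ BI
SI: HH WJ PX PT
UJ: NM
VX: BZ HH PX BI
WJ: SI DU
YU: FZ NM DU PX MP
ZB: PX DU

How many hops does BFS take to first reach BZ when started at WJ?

Level 0: WJ
Level 1: DU, SI
Level 2: BI, FZ, HH, MP, PT, PX, YU, ZB
Level 3: BZ, LE, NM, VX
Level 4: UJ
BZ first appears at level 3.

3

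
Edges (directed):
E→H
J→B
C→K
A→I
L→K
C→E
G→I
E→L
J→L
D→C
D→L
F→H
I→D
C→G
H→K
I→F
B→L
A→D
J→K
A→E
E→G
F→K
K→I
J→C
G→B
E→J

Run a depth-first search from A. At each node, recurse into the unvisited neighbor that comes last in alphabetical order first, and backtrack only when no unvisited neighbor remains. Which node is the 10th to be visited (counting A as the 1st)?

B

Visit A
A → I
I → F
F → K
F → H
I → D
D → L
D → C
C → G
G → B
C → E
E → J

Visit order: A, I, F, K, H, D, L, C, G, B, E, J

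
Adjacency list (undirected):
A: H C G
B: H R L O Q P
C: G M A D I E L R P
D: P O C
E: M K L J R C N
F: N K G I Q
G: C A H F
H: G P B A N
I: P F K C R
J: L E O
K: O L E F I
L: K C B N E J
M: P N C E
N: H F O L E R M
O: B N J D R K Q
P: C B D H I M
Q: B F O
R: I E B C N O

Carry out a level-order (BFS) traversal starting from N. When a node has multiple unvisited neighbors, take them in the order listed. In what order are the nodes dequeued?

N → H → F → O → L → E → R → M → G → P → B → A → K → I → Q → J → D → C

Visit N; enqueue H, F, O, L, E, R, M → queue [H, F, O, L, E, R, M]
Visit H; enqueue G, P, B, A → queue [F, O, L, E, R, M, G, P, B, A]
Visit F; enqueue K, I, Q → queue [O, L, E, R, M, G, P, B, A, K, I, Q]
Visit O; enqueue J, D → queue [L, E, R, M, G, P, B, A, K, I, Q, J, D]
Visit L; enqueue C → queue [E, R, M, G, P, B, A, K, I, Q, J, D, C]
Visit E → queue [R, M, G, P, B, A, K, I, Q, J, D, C]
Visit R → queue [M, G, P, B, A, K, I, Q, J, D, C]
Visit M → queue [G, P, B, A, K, I, Q, J, D, C]
Visit G → queue [P, B, A, K, I, Q, J, D, C]
Visit P → queue [B, A, K, I, Q, J, D, C]
Visit B → queue [A, K, I, Q, J, D, C]
Visit A → queue [K, I, Q, J, D, C]
Visit K → queue [I, Q, J, D, C]
Visit I → queue [Q, J, D, C]
Visit Q → queue [J, D, C]
Visit J → queue [D, C]
Visit D → queue [C]
Visit C → queue []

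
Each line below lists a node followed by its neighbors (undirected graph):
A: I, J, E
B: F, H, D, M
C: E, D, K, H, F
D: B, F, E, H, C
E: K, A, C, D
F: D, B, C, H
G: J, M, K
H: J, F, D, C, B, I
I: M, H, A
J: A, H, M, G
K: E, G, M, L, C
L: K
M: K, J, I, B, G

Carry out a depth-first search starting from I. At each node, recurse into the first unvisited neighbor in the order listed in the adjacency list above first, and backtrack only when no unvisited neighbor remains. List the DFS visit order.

I, M, K, E, A, J, H, F, D, B, C, G, L

Visit I
I → M
M → K
K → E
E → A
A → J
J → H
H → F
F → D
D → B
D → C
J → G
K → L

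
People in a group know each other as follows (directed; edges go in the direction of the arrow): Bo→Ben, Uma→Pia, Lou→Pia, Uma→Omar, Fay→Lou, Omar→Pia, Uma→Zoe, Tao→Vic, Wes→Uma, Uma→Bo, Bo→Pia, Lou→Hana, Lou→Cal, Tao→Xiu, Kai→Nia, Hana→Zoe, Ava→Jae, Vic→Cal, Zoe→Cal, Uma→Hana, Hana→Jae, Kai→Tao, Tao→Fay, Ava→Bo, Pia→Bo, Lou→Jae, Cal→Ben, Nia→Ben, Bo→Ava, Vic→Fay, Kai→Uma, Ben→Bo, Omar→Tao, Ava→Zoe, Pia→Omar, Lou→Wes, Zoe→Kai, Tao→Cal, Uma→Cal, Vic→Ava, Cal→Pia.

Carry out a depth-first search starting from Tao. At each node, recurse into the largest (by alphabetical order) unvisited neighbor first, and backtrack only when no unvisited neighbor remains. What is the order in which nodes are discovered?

Visit Tao
Tao → Xiu
Tao → Vic
Vic → Fay
Fay → Lou
Lou → Wes
Wes → Uma
Uma → Zoe
Zoe → Kai
Kai → Nia
Nia → Ben
Ben → Bo
Bo → Pia
Pia → Omar
Bo → Ava
Ava → Jae
Zoe → Cal
Uma → Hana

Tao -> Xiu -> Vic -> Fay -> Lou -> Wes -> Uma -> Zoe -> Kai -> Nia -> Ben -> Bo -> Pia -> Omar -> Ava -> Jae -> Cal -> Hana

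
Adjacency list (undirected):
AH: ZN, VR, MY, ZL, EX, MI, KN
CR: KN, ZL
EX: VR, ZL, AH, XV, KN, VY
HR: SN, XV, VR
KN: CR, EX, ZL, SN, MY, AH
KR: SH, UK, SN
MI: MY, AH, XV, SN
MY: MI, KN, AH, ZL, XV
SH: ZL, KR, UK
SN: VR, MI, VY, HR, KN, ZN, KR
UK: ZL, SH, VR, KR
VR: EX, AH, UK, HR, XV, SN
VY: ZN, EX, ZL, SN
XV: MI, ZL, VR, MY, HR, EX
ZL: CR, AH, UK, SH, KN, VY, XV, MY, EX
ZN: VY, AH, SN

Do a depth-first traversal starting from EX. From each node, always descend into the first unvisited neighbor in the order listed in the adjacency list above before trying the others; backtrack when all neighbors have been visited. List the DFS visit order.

EX VR AH ZN VY ZL CR KN SN MI MY XV HR KR SH UK

Visit EX
EX → VR
VR → AH
AH → ZN
ZN → VY
VY → ZL
ZL → CR
CR → KN
KN → SN
SN → MI
MI → MY
MY → XV
XV → HR
SN → KR
KR → SH
SH → UK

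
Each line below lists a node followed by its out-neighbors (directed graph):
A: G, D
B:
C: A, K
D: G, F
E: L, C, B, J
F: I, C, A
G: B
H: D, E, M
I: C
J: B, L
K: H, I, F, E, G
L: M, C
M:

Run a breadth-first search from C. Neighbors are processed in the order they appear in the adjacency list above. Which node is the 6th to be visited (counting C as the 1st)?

H

Visit C; enqueue A, K → queue [A, K]
Visit A; enqueue G, D → queue [K, G, D]
Visit K; enqueue H, I, F, E → queue [G, D, H, I, F, E]
Visit G; enqueue B → queue [D, H, I, F, E, B]
Visit D → queue [H, I, F, E, B]
Visit H; enqueue M → queue [I, F, E, B, M]
Visit I → queue [F, E, B, M]
Visit F → queue [E, B, M]
Visit E; enqueue L, J → queue [B, M, L, J]
Visit B → queue [M, L, J]
Visit M → queue [L, J]
Visit L → queue [J]
Visit J → queue []

Visit order: C, A, K, G, D, H, I, F, E, B, M, L, J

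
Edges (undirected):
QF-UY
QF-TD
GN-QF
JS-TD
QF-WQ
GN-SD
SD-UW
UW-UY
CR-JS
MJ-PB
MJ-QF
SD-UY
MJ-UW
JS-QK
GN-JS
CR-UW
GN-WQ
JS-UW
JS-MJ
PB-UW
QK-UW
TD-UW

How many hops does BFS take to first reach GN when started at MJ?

2

Level 0: MJ
Level 1: JS, PB, QF, UW
Level 2: CR, GN, QK, SD, TD, UY, WQ
GN first appears at level 2.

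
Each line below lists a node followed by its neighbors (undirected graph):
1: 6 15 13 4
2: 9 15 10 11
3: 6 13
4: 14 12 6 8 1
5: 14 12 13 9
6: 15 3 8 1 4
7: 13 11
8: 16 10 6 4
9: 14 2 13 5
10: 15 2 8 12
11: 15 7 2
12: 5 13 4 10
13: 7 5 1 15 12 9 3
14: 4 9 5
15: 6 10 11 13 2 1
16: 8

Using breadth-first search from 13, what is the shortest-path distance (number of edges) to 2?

2

Level 0: 13
Level 1: 1, 3, 5, 7, 9, 12, 15
Level 2: 2, 4, 6, 10, 11, 14
Level 3: 8
Level 4: 16
2 first appears at level 2.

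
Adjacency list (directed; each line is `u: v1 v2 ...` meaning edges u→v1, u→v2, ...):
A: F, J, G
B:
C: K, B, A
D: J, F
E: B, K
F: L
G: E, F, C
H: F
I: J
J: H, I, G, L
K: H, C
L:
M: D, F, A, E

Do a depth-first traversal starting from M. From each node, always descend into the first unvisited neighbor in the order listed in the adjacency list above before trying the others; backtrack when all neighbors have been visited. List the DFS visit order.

M, D, J, H, F, L, I, G, E, B, K, C, A

Visit M
M → D
D → J
J → H
H → F
F → L
J → I
J → G
G → E
E → B
E → K
K → C
C → A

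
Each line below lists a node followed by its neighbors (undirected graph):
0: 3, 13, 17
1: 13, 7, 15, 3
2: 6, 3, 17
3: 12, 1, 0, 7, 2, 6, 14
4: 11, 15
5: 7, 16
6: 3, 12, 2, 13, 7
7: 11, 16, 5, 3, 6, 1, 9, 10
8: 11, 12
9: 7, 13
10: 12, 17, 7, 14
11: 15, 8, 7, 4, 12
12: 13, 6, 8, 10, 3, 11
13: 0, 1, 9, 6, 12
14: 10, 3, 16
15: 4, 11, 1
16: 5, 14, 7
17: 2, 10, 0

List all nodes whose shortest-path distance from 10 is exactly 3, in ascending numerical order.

Level 0: 10
Level 1: 7, 12, 14, 17
Level 2: 0, 1, 2, 3, 5, 6, 8, 9, 11, 13, 16
Level 3: 4, 15

4, 15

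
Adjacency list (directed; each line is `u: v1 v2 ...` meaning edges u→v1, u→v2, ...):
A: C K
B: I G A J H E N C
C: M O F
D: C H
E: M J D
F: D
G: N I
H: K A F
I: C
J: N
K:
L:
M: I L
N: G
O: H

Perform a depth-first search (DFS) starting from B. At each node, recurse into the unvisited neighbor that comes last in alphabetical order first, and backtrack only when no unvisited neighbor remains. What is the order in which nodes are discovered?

B -> N -> G -> I -> C -> O -> H -> K -> F -> D -> A -> M -> L -> J -> E

Visit B
B → N
N → G
G → I
I → C
C → O
O → H
H → K
H → F
F → D
H → A
C → M
M → L
B → J
B → E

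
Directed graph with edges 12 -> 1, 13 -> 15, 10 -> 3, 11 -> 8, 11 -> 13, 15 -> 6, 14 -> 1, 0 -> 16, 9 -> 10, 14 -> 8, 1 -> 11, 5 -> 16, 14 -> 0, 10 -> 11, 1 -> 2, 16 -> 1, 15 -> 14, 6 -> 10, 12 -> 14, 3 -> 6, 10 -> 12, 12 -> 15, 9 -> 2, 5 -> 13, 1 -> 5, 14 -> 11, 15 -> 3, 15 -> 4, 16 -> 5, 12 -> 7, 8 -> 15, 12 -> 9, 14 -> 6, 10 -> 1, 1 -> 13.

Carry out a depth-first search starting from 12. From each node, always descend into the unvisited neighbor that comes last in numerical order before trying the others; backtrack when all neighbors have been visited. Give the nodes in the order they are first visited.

12, 15, 14, 11, 13, 8, 6, 10, 3, 1, 5, 16, 2, 0, 4, 9, 7

Visit 12
12 → 15
15 → 14
14 → 11
11 → 13
11 → 8
14 → 6
6 → 10
10 → 3
10 → 1
1 → 5
5 → 16
1 → 2
14 → 0
15 → 4
12 → 9
12 → 7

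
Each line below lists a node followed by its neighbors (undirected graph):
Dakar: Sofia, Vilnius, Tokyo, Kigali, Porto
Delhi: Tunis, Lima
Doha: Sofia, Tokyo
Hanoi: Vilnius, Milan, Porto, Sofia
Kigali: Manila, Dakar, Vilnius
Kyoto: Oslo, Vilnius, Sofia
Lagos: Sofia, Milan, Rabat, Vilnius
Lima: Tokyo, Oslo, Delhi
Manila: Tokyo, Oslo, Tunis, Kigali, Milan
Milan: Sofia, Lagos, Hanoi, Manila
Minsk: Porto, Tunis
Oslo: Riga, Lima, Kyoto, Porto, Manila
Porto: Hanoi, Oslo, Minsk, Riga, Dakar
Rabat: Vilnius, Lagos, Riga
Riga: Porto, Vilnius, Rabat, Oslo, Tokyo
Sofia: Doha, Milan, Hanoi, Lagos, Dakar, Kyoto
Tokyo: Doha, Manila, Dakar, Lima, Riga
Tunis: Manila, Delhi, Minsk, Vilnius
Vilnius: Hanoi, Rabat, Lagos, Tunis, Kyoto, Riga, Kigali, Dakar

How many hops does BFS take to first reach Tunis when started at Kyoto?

Level 0: Kyoto
Level 1: Oslo, Sofia, Vilnius
Level 2: Dakar, Doha, Hanoi, Kigali, Lagos, Lima, Manila, Milan, Porto, Rabat, Riga, Tunis
Level 3: Delhi, Minsk, Tokyo
Tunis first appears at level 2.

2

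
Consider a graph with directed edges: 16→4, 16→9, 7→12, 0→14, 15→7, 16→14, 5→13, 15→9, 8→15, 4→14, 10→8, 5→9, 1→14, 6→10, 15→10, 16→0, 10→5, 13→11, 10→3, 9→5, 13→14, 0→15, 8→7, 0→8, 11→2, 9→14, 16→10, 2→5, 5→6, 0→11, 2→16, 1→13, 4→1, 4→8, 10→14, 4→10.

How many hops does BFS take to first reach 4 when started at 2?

2

Level 0: 2
Level 1: 5, 16
Level 2: 0, 4, 6, 9, 10, 13, 14
Level 3: 1, 3, 8, 11, 15
Level 4: 7
Level 5: 12
4 first appears at level 2.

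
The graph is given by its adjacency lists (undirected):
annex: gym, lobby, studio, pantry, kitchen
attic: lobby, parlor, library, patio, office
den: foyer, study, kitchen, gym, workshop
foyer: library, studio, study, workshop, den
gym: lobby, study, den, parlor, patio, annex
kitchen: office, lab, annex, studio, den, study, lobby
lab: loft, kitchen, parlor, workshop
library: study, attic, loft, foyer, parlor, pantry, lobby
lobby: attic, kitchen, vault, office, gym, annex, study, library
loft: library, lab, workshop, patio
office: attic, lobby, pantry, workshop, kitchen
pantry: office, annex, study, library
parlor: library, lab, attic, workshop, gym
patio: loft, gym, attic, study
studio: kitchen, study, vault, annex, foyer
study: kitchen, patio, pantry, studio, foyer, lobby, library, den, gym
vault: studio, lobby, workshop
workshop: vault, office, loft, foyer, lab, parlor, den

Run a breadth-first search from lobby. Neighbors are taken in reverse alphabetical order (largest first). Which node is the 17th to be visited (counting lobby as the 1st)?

Visit lobby; enqueue vault, study, office, library, kitchen, gym, attic, annex → queue [vault, study, office, library, kitchen, gym, attic, annex]
Visit vault; enqueue workshop, studio → queue [study, office, library, kitchen, gym, attic, annex, workshop, studio]
Visit study; enqueue patio, pantry, foyer, den → queue [office, library, kitchen, gym, attic, annex, workshop, studio, patio, pantry, foyer, den]
Visit office → queue [library, kitchen, gym, attic, annex, workshop, studio, patio, pantry, foyer, den]
Visit library; enqueue parlor, loft → queue [kitchen, gym, attic, annex, workshop, studio, patio, pantry, foyer, den, parlor, loft]
Visit kitchen; enqueue lab → queue [gym, attic, annex, workshop, studio, patio, pantry, foyer, den, parlor, loft, lab]
Visit gym → queue [attic, annex, workshop, studio, patio, pantry, foyer, den, parlor, loft, lab]
Visit attic → queue [annex, workshop, studio, patio, pantry, foyer, den, parlor, loft, lab]
Visit annex → queue [workshop, studio, patio, pantry, foyer, den, parlor, loft, lab]
Visit workshop → queue [studio, patio, pantry, foyer, den, parlor, loft, lab]
Visit studio → queue [patio, pantry, foyer, den, parlor, loft, lab]
Visit patio → queue [pantry, foyer, den, parlor, loft, lab]
Visit pantry → queue [foyer, den, parlor, loft, lab]
Visit foyer → queue [den, parlor, loft, lab]
Visit den → queue [parlor, loft, lab]
Visit parlor → queue [loft, lab]
Visit loft → queue [lab]
Visit lab → queue []

Visit order: lobby, vault, study, office, library, kitchen, gym, attic, annex, workshop, studio, patio, pantry, foyer, den, parlor, loft, lab

loft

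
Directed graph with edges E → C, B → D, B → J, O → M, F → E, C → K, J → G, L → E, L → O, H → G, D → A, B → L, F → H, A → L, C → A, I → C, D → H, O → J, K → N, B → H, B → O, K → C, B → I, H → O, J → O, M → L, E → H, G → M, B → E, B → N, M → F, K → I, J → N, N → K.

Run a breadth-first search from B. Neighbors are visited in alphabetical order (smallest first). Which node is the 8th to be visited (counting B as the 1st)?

N

Visit B; enqueue D, E, H, I, J, L, N, O → queue [D, E, H, I, J, L, N, O]
Visit D; enqueue A → queue [E, H, I, J, L, N, O, A]
Visit E; enqueue C → queue [H, I, J, L, N, O, A, C]
Visit H; enqueue G → queue [I, J, L, N, O, A, C, G]
Visit I → queue [J, L, N, O, A, C, G]
Visit J → queue [L, N, O, A, C, G]
Visit L → queue [N, O, A, C, G]
Visit N; enqueue K → queue [O, A, C, G, K]
Visit O; enqueue M → queue [A, C, G, K, M]
Visit A → queue [C, G, K, M]
Visit C → queue [G, K, M]
Visit G → queue [K, M]
Visit K → queue [M]
Visit M; enqueue F → queue [F]
Visit F → queue []

Visit order: B, D, E, H, I, J, L, N, O, A, C, G, K, M, F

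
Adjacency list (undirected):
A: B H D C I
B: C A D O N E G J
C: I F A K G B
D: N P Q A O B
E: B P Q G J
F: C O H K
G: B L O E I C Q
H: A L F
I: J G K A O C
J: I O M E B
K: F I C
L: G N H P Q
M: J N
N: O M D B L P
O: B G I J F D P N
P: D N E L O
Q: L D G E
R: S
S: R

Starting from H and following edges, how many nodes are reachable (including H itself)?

17

BFS from H visits: H, A, F, L, B, C, D, I, K, O, G, N, P, Q, E, J, M
Reachable nodes: 17 of 19 total.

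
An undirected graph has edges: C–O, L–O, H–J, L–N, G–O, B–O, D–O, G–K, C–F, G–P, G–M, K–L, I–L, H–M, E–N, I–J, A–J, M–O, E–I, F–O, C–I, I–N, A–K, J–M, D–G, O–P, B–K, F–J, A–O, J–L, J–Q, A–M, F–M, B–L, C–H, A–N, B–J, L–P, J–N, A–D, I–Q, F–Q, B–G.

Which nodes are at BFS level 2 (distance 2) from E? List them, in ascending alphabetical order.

A, C, J, L, Q

Level 0: E
Level 1: I, N
Level 2: A, C, J, L, Q
Level 3: B, D, F, H, K, M, O, P
Level 4: G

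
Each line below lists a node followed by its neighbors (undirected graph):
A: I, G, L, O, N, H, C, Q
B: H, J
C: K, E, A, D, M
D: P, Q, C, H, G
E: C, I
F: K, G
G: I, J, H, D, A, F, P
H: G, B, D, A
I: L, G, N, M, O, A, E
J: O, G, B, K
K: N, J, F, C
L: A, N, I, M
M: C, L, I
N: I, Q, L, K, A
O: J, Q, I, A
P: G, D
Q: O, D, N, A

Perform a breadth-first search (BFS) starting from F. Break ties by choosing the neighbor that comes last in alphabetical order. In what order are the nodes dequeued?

F K G N J C P I H D A Q L O B M E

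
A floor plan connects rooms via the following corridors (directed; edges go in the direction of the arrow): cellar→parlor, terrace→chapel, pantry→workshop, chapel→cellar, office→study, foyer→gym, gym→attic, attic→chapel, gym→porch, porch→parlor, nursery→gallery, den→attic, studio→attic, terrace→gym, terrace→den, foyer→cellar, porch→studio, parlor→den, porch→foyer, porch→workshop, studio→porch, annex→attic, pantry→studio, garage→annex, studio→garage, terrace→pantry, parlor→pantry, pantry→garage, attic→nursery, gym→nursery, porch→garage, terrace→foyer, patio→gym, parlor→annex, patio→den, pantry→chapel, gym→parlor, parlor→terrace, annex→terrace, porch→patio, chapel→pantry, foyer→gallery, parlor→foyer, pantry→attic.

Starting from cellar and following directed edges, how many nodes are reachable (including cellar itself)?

BFS from cellar visits: cellar, parlor, annex, den, foyer, pantry, terrace, attic, gallery, gym, chapel, garage, studio, workshop, nursery, porch, patio
Reachable nodes: 17 of 19 total.

17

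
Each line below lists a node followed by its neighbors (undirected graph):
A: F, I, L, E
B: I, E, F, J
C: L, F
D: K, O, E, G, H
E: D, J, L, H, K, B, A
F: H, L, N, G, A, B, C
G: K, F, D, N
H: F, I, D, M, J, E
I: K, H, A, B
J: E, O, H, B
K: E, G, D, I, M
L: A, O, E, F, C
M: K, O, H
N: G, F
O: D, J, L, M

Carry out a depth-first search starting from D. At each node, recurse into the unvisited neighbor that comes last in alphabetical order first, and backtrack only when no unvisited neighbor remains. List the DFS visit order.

Visit D
D → O
O → M
M → K
K → I
I → H
H → J
J → E
E → L
L → F
F → N
N → G
F → C
F → B
F → A

D -> O -> M -> K -> I -> H -> J -> E -> L -> F -> N -> G -> C -> B -> A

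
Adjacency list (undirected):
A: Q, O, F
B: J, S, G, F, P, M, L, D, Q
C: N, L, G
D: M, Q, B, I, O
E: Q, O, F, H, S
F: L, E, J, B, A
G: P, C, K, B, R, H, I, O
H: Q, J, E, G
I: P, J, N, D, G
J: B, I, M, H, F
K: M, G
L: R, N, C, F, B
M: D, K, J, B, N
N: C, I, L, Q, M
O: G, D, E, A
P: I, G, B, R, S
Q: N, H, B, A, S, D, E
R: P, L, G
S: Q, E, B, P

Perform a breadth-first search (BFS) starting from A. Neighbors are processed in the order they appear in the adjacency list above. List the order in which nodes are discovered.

A -> Q -> O -> F -> N -> H -> B -> S -> D -> E -> G -> L -> J -> C -> I -> M -> P -> K -> R

Visit A; enqueue Q, O, F → queue [Q, O, F]
Visit Q; enqueue N, H, B, S, D, E → queue [O, F, N, H, B, S, D, E]
Visit O; enqueue G → queue [F, N, H, B, S, D, E, G]
Visit F; enqueue L, J → queue [N, H, B, S, D, E, G, L, J]
Visit N; enqueue C, I, M → queue [H, B, S, D, E, G, L, J, C, I, M]
Visit H → queue [B, S, D, E, G, L, J, C, I, M]
Visit B; enqueue P → queue [S, D, E, G, L, J, C, I, M, P]
Visit S → queue [D, E, G, L, J, C, I, M, P]
Visit D → queue [E, G, L, J, C, I, M, P]
Visit E → queue [G, L, J, C, I, M, P]
Visit G; enqueue K, R → queue [L, J, C, I, M, P, K, R]
Visit L → queue [J, C, I, M, P, K, R]
Visit J → queue [C, I, M, P, K, R]
Visit C → queue [I, M, P, K, R]
Visit I → queue [M, P, K, R]
Visit M → queue [P, K, R]
Visit P → queue [K, R]
Visit K → queue [R]
Visit R → queue []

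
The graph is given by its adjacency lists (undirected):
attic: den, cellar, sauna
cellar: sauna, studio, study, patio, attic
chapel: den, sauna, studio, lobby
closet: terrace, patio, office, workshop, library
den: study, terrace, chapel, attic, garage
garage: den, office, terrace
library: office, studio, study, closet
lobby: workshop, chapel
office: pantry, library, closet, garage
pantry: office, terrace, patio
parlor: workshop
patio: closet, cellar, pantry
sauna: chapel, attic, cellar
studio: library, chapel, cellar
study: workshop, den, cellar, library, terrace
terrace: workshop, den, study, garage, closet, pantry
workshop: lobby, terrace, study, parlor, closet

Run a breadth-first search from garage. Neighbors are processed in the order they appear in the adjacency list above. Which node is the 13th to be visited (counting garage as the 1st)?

sauna

Visit garage; enqueue den, office, terrace → queue [den, office, terrace]
Visit den; enqueue study, chapel, attic → queue [office, terrace, study, chapel, attic]
Visit office; enqueue pantry, library, closet → queue [terrace, study, chapel, attic, pantry, library, closet]
Visit terrace; enqueue workshop → queue [study, chapel, attic, pantry, library, closet, workshop]
Visit study; enqueue cellar → queue [chapel, attic, pantry, library, closet, workshop, cellar]
Visit chapel; enqueue sauna, studio, lobby → queue [attic, pantry, library, closet, workshop, cellar, sauna, studio, lobby]
Visit attic → queue [pantry, library, closet, workshop, cellar, sauna, studio, lobby]
Visit pantry; enqueue patio → queue [library, closet, workshop, cellar, sauna, studio, lobby, patio]
Visit library → queue [closet, workshop, cellar, sauna, studio, lobby, patio]
Visit closet → queue [workshop, cellar, sauna, studio, lobby, patio]
Visit workshop; enqueue parlor → queue [cellar, sauna, studio, lobby, patio, parlor]
Visit cellar → queue [sauna, studio, lobby, patio, parlor]
Visit sauna → queue [studio, lobby, patio, parlor]
Visit studio → queue [lobby, patio, parlor]
Visit lobby → queue [patio, parlor]
Visit patio → queue [parlor]
Visit parlor → queue []

Visit order: garage, den, office, terrace, study, chapel, attic, pantry, library, closet, workshop, cellar, sauna, studio, lobby, patio, parlor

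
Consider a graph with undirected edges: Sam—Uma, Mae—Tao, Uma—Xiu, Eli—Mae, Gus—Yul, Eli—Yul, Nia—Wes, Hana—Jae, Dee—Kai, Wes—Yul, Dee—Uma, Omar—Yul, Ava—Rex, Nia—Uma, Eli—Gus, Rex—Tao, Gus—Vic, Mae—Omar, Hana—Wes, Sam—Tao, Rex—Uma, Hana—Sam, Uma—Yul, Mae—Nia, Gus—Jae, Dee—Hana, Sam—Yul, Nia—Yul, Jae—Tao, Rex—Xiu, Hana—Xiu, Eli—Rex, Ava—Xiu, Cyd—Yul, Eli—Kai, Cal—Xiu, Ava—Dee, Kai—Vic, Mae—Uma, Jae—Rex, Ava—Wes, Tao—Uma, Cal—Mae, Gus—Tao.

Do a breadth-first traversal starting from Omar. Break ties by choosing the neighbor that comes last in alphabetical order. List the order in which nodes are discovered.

Visit Omar; enqueue Yul, Mae → queue [Yul, Mae]
Visit Yul; enqueue Wes, Uma, Sam, Nia, Gus, Eli, Cyd → queue [Mae, Wes, Uma, Sam, Nia, Gus, Eli, Cyd]
Visit Mae; enqueue Tao, Cal → queue [Wes, Uma, Sam, Nia, Gus, Eli, Cyd, Tao, Cal]
Visit Wes; enqueue Hana, Ava → queue [Uma, Sam, Nia, Gus, Eli, Cyd, Tao, Cal, Hana, Ava]
Visit Uma; enqueue Xiu, Rex, Dee → queue [Sam, Nia, Gus, Eli, Cyd, Tao, Cal, Hana, Ava, Xiu, Rex, Dee]
Visit Sam → queue [Nia, Gus, Eli, Cyd, Tao, Cal, Hana, Ava, Xiu, Rex, Dee]
Visit Nia → queue [Gus, Eli, Cyd, Tao, Cal, Hana, Ava, Xiu, Rex, Dee]
Visit Gus; enqueue Vic, Jae → queue [Eli, Cyd, Tao, Cal, Hana, Ava, Xiu, Rex, Dee, Vic, Jae]
Visit Eli; enqueue Kai → queue [Cyd, Tao, Cal, Hana, Ava, Xiu, Rex, Dee, Vic, Jae, Kai]
Visit Cyd → queue [Tao, Cal, Hana, Ava, Xiu, Rex, Dee, Vic, Jae, Kai]
Visit Tao → queue [Cal, Hana, Ava, Xiu, Rex, Dee, Vic, Jae, Kai]
Visit Cal → queue [Hana, Ava, Xiu, Rex, Dee, Vic, Jae, Kai]
Visit Hana → queue [Ava, Xiu, Rex, Dee, Vic, Jae, Kai]
Visit Ava → queue [Xiu, Rex, Dee, Vic, Jae, Kai]
Visit Xiu → queue [Rex, Dee, Vic, Jae, Kai]
Visit Rex → queue [Dee, Vic, Jae, Kai]
Visit Dee → queue [Vic, Jae, Kai]
Visit Vic → queue [Jae, Kai]
Visit Jae → queue [Kai]
Visit Kai → queue []

Omar, Yul, Mae, Wes, Uma, Sam, Nia, Gus, Eli, Cyd, Tao, Cal, Hana, Ava, Xiu, Rex, Dee, Vic, Jae, Kai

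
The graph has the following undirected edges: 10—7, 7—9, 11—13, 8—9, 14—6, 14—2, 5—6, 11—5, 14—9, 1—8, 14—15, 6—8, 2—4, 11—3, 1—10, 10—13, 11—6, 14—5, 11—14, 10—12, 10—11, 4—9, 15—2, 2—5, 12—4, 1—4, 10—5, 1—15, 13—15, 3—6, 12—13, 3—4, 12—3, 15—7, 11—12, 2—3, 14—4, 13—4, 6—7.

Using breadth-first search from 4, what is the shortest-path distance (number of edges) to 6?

2

Level 0: 4
Level 1: 1, 2, 3, 9, 12, 13, 14
Level 2: 5, 6, 7, 8, 10, 11, 15
6 first appears at level 2.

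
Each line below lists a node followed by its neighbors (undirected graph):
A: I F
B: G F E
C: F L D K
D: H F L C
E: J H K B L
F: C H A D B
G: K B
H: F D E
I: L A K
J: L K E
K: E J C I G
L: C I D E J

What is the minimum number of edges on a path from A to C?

2

Level 0: A
Level 1: F, I
Level 2: B, C, D, H, K, L
Level 3: E, G, J
C first appears at level 2.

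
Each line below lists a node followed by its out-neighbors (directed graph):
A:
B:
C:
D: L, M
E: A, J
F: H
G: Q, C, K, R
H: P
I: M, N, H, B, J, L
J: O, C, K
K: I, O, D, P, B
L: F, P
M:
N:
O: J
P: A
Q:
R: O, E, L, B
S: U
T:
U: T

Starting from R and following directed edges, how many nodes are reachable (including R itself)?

BFS from R visits: R, B, E, L, O, A, J, F, P, C, K, H, D, I, M, N
Reachable nodes: 16 of 21 total.

16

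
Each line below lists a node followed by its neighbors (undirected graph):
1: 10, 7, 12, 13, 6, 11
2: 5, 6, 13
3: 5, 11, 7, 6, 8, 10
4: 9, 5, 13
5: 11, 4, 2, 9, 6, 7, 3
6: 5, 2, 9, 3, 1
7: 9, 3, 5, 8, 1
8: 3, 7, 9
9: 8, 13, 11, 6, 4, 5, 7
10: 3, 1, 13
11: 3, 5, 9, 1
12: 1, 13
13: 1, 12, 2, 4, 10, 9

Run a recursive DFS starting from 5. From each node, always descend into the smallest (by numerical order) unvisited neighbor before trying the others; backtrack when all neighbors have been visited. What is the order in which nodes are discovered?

5 → 2 → 6 → 1 → 7 → 3 → 8 → 9 → 4 → 13 → 10 → 12 → 11

Visit 5
5 → 2
2 → 6
6 → 1
1 → 7
7 → 3
3 → 8
8 → 9
9 → 4
4 → 13
13 → 10
13 → 12
9 → 11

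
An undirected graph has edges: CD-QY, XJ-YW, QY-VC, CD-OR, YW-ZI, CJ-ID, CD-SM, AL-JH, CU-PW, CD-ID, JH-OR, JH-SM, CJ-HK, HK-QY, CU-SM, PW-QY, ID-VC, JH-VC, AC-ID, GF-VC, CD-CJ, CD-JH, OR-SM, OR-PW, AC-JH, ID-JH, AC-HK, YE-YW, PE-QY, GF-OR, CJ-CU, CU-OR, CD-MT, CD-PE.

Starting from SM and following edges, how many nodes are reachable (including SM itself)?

BFS from SM visits: SM, CD, CU, JH, OR, CJ, ID, MT, PE, QY, PW, AC, AL, VC, GF, HK
Reachable nodes: 16 of 20 total.

16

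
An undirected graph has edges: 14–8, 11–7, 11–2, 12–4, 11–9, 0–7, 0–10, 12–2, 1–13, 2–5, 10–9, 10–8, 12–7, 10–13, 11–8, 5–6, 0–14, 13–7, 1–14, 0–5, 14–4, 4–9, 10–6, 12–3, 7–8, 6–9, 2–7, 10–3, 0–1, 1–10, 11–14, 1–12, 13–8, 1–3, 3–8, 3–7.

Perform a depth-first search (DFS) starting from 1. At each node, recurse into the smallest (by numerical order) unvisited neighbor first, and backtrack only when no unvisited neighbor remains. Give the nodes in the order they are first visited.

1 → 0 → 5 → 2 → 7 → 3 → 8 → 10 → 6 → 9 → 4 → 12 → 14 → 11 → 13

Visit 1
1 → 0
0 → 5
5 → 2
2 → 7
7 → 3
3 → 8
8 → 10
10 → 6
6 → 9
9 → 4
4 → 12
4 → 14
14 → 11
10 → 13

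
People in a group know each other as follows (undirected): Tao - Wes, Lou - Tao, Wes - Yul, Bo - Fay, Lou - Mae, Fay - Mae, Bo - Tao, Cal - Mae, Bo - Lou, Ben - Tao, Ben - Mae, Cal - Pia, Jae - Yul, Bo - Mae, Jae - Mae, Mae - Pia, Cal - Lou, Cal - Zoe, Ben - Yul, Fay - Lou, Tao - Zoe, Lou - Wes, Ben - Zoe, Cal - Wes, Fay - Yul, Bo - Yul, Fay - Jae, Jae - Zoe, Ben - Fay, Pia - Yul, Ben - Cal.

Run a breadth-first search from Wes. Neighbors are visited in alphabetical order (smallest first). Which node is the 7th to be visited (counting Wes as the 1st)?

Visit Wes; enqueue Cal, Lou, Tao, Yul → queue [Cal, Lou, Tao, Yul]
Visit Cal; enqueue Ben, Mae, Pia, Zoe → queue [Lou, Tao, Yul, Ben, Mae, Pia, Zoe]
Visit Lou; enqueue Bo, Fay → queue [Tao, Yul, Ben, Mae, Pia, Zoe, Bo, Fay]
Visit Tao → queue [Yul, Ben, Mae, Pia, Zoe, Bo, Fay]
Visit Yul; enqueue Jae → queue [Ben, Mae, Pia, Zoe, Bo, Fay, Jae]
Visit Ben → queue [Mae, Pia, Zoe, Bo, Fay, Jae]
Visit Mae → queue [Pia, Zoe, Bo, Fay, Jae]
Visit Pia → queue [Zoe, Bo, Fay, Jae]
Visit Zoe → queue [Bo, Fay, Jae]
Visit Bo → queue [Fay, Jae]
Visit Fay → queue [Jae]
Visit Jae → queue []

Visit order: Wes, Cal, Lou, Tao, Yul, Ben, Mae, Pia, Zoe, Bo, Fay, Jae

Mae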